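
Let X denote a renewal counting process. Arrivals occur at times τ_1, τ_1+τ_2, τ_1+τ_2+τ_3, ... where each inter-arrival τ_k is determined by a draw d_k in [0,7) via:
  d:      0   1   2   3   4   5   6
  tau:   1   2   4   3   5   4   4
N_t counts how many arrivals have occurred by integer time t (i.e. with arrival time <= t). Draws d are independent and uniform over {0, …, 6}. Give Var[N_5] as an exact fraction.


Inter-arrival values over d=0..6: [1, 2, 4, 3, 5, 4, 4]
Each d has probability 1/7, so the pmf of τ is: f(1) = 1/7, f(2) = 1/7, f(3) = 1/7, f(4) = 3/7, f(5) = 1/7
Let p_n(j) = P(N_n = j), with p_0 = [1]. Condition on τ_1: p_n(0) = P(τ > n), and for j >= 1, p_n(j) = Σ_{k<=n} f(k)·p_{n−k}(j−1)
p_1 = [6/7, 1/7]  (j = 0..1)
p_2 = [5/7, 13/49, 1/49]  (j = 0..2)
p_3 = [4/7, 18/49, 20/343, 1/343]  (j = 0..3)
p_4 = [1/7, 36/49, 38/343, 27/2401, 1/2401]  (j = 0..4)
p_5 = [0, 5/7, 88/343, 65/2401, 34/16807, 1/16807]  (j = 0..5)
E[N_5] = Σ j·p_5(j) = 22135/16807;  E[N_5²] = Σ j²·p_5(j) = 33917/16807
Var[N_5] = 33917/16807 − (22135/16807)² = 80084794/282475249

80084794/282475249


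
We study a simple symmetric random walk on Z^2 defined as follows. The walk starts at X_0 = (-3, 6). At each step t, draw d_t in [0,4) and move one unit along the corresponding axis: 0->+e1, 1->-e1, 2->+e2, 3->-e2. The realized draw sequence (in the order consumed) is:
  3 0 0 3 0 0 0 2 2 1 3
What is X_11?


(1, 5)

t=0: X=(-3, 6), d=3 → -e2, X_1=(-3, 5)
t=1: X=(-3, 5), d=0 → +e1, X_2=(-2, 5)
t=2: X=(-2, 5), d=0 → +e1, X_3=(-1, 5)
t=3: X=(-1, 5), d=3 → -e2, X_4=(-1, 4)
t=4: X=(-1, 4), d=0 → +e1, X_5=(0, 4)
t=5: X=(0, 4), d=0 → +e1, X_6=(1, 4)
t=6: X=(1, 4), d=0 → +e1, X_7=(2, 4)
t=7: X=(2, 4), d=2 → +e2, X_8=(2, 5)
t=8: X=(2, 5), d=2 → +e2, X_9=(2, 6)
t=9: X=(2, 6), d=1 → -e1, X_10=(1, 6)
t=10: X=(1, 6), d=3 → -e2, X_11=(1, 5)


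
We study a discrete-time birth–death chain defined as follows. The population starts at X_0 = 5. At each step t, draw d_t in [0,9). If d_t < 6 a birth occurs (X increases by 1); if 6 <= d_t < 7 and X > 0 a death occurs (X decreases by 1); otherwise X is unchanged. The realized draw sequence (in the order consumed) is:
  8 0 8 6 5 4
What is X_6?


7

t=0: X=5, d=8 → hold, X_1=5
t=1: X=5, d=0 → birth, X_2=6
t=2: X=6, d=8 → hold, X_3=6
t=3: X=6, d=6 → death, X_4=5
t=4: X=5, d=5 → birth, X_5=6
t=5: X=6, d=4 → birth, X_6=7


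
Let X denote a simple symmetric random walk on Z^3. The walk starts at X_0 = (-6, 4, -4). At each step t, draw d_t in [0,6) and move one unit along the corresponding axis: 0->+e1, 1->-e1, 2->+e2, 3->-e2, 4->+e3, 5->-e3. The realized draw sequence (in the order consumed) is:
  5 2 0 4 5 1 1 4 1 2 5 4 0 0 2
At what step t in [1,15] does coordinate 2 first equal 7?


15

t=0: X=(-6, 4, -4), d=5 → -e3, X_1=(-6, 4, -5)
t=1: X=(-6, 4, -5), d=2 → +e2, X_2=(-6, 5, -5)
t=2: X=(-6, 5, -5), d=0 → +e1, X_3=(-5, 5, -5)
t=3: X=(-5, 5, -5), d=4 → +e3, X_4=(-5, 5, -4)
t=4: X=(-5, 5, -4), d=5 → -e3, X_5=(-5, 5, -5)
t=5: X=(-5, 5, -5), d=1 → -e1, X_6=(-6, 5, -5)
t=6: X=(-6, 5, -5), d=1 → -e1, X_7=(-7, 5, -5)
t=7: X=(-7, 5, -5), d=4 → +e3, X_8=(-7, 5, -4)
t=8: X=(-7, 5, -4), d=1 → -e1, X_9=(-8, 5, -4)
t=9: X=(-8, 5, -4), d=2 → +e2, X_10=(-8, 6, -4)
t=10: X=(-8, 6, -4), d=5 → -e3, X_11=(-8, 6, -5)
t=11: X=(-8, 6, -5), d=4 → +e3, X_12=(-8, 6, -4)
t=12: X=(-8, 6, -4), d=0 → +e1, X_13=(-7, 6, -4)
t=13: X=(-7, 6, -4), d=0 → +e1, X_14=(-6, 6, -4)
t=14: X=(-6, 6, -4), d=2 → +e2, X_15=(-6, 7, -4)


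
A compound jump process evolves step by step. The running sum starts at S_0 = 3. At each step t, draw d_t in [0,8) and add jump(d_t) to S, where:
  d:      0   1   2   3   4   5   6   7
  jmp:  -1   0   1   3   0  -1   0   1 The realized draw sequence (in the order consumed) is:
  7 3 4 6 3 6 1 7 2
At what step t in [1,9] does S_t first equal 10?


5

t=0: S=3, d=7, jump=1, S_1=4
t=1: S=4, d=3, jump=3, S_2=7
t=2: S=7, d=4, jump=0, S_3=7
t=3: S=7, d=6, jump=0, S_4=7
t=4: S=7, d=3, jump=3, S_5=10
t=5: S=10, d=6, jump=0, S_6=10
t=6: S=10, d=1, jump=0, S_7=10
t=7: S=10, d=7, jump=1, S_8=11
t=8: S=11, d=2, jump=1, S_9=12


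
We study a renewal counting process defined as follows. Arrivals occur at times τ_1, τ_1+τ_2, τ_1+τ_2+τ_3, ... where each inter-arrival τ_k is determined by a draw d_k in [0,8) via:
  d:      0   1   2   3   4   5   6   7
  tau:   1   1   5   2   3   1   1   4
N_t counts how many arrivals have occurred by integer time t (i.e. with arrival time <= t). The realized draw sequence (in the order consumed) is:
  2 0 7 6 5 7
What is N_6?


draw d_1=2: τ_1=5, arrival time A_1=5
draw d_2=0: τ_2=1, arrival time A_2=6
draw d_3=7: τ_3=4, arrival time A_3=10
draw d_4=6: τ_4=1, arrival time A_4=11
draw d_5=5: τ_5=1, arrival time A_5=12
draw d_6=7: τ_6=4, arrival time A_6=16
N_t over t=0..6: 0:0 1:0 2:0 3:0 4:0 5:1 6:2

2


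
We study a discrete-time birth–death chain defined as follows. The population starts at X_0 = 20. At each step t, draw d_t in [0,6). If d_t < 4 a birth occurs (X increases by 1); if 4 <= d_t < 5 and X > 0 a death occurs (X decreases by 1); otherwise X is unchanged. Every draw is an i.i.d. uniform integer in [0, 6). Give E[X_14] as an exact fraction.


X can drop by at most 1 per step and X_0 = 20 > T = 14, so X_t >= 20 − t >= 6 > 0 for every t <= 14: the floor at 0 (the 'and X > 0' condition) never binds. Hence X_14 = X_0 + Σ_{t<14} Y_t with i.i.d. increments Y_t = y(d_t) ∈ {+1, −1, 0}.
Outcome values over d=0..5: [1, 1, 1, 1, -1, 0]
Σy = 3, Σy² = 5, M = 6
μ = 3/6 = 1/2,  σ² = 5/6 − (1/2)² = 7/12
E[X_14] = 20 + 14·(1/2) = 27

27


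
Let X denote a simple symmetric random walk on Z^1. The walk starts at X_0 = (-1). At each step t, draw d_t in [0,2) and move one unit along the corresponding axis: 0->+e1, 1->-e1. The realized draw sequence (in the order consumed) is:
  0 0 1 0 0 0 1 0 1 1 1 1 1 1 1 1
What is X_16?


(-5)

t=0: X=(-1), d=0 → +e1, X_1=(0)
t=1: X=(0), d=0 → +e1, X_2=(1)
t=2: X=(1), d=1 → -e1, X_3=(0)
t=3: X=(0), d=0 → +e1, X_4=(1)
t=4: X=(1), d=0 → +e1, X_5=(2)
t=5: X=(2), d=0 → +e1, X_6=(3)
t=6: X=(3), d=1 → -e1, X_7=(2)
t=7: X=(2), d=0 → +e1, X_8=(3)
t=8: X=(3), d=1 → -e1, X_9=(2)
t=9: X=(2), d=1 → -e1, X_10=(1)
t=10: X=(1), d=1 → -e1, X_11=(0)
t=11: X=(0), d=1 → -e1, X_12=(-1)
t=12: X=(-1), d=1 → -e1, X_13=(-2)
t=13: X=(-2), d=1 → -e1, X_14=(-3)
t=14: X=(-3), d=1 → -e1, X_15=(-4)
t=15: X=(-4), d=1 → -e1, X_16=(-5)


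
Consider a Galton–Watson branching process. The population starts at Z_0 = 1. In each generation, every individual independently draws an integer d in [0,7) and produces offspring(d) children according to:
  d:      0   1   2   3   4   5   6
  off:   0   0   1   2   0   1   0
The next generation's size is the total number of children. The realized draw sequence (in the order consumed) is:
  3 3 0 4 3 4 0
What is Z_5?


gen 0: Z_0=1, draws=[3], offspring=[2], Z_1=2
gen 1: Z_1=2, draws=[3, 0], offspring=[2, 0], Z_2=2
gen 2: Z_2=2, draws=[4, 3], offspring=[0, 2], Z_3=2
gen 3: Z_3=2, draws=[4, 0], offspring=[0, 0], Z_4=0
gen 4: Z_4=0, draws=[], offspring=[], Z_5=0

0


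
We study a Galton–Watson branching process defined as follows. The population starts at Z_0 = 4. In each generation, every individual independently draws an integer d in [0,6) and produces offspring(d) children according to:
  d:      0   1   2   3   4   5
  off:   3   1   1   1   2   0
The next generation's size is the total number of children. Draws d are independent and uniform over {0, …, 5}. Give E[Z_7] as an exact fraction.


65536/2187

Outcome values over d=0..5: [3, 1, 1, 1, 2, 0]
Σy = 8, Σy² = 16, M = 6
μ = 8/6 = 4/3,  σ² = 16/6 − (4/3)² = 8/9
E[Z_0] = 4
E[Z_1] = 4/3·E[Z_0] = 16/3
E[Z_2] = 4/3·E[Z_1] = 64/9
E[Z_3] = 4/3·E[Z_2] = 256/27
E[Z_4] = 4/3·E[Z_3] = 1024/81
E[Z_5] = 4/3·E[Z_4] = 4096/243
E[Z_6] = 4/3·E[Z_5] = 16384/729
E[Z_7] = 4/3·E[Z_6] = 65536/2187


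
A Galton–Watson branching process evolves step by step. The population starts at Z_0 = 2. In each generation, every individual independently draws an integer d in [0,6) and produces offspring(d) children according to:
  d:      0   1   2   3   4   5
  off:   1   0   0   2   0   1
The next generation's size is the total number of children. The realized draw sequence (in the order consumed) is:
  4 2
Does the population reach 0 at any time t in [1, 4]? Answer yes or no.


yes

gen 0: Z_0=2, draws=[4, 2], offspring=[0, 0], Z_1=0
gen 1: Z_1=0, draws=[], offspring=[], Z_2=0
gen 2: Z_2=0, draws=[], offspring=[], Z_3=0
gen 3: Z_3=0, draws=[], offspring=[], Z_4=0


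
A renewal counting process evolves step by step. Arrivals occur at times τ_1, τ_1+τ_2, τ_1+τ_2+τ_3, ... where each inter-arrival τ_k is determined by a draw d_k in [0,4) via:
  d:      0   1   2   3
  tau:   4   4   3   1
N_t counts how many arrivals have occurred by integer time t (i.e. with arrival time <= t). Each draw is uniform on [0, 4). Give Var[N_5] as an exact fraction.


Inter-arrival values over d=0..3: [4, 4, 3, 1]
Each d has probability 1/4, so the pmf of τ is: f(1) = 1/4, f(3) = 1/4, f(4) = 1/2
Let p_n(j) = P(N_n = j), with p_0 = [1]. Condition on τ_1: p_n(0) = P(τ > n), and for j >= 1, p_n(j) = Σ_{k<=n} f(k)·p_{n−k}(j−1)
p_1 = [3/4, 1/4]  (j = 0..1)
p_2 = [3/4, 3/16, 1/16]  (j = 0..2)
p_3 = [1/2, 7/16, 3/64, 1/64]  (j = 0..3)
p_4 = [0, 13/16, 11/64, 3/256, 1/256]  (j = 0..4)
p_5 = [0, 9/16, 3/8, 15/256, 3/1024, 1/1024]  (j = 0..5)
E[N_5] = Σ j·p_5(j) = 1541/1024;  E[N_5²] = Σ j²·p_5(j) = 2725/1024
Var[N_5] = 2725/1024 − (1541/1024)² = 415719/1048576

415719/1048576


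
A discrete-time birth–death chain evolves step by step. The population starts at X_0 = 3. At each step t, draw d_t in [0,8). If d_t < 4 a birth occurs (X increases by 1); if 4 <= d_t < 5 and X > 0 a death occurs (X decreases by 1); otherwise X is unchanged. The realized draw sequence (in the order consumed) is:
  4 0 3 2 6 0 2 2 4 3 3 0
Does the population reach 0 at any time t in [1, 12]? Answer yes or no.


t=0: X=3, d=4 → death, X_1=2
t=1: X=2, d=0 → birth, X_2=3
t=2: X=3, d=3 → birth, X_3=4
t=3: X=4, d=2 → birth, X_4=5
t=4: X=5, d=6 → hold, X_5=5
t=5: X=5, d=0 → birth, X_6=6
t=6: X=6, d=2 → birth, X_7=7
t=7: X=7, d=2 → birth, X_8=8
t=8: X=8, d=4 → death, X_9=7
t=9: X=7, d=3 → birth, X_10=8
t=10: X=8, d=3 → birth, X_11=9
t=11: X=9, d=0 → birth, X_12=10

no


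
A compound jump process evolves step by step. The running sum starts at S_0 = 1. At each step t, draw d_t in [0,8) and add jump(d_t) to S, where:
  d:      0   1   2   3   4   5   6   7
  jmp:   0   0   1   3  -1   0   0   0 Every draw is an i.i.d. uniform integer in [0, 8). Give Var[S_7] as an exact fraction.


553/64

Outcome values over d=0..7: [0, 0, 1, 3, -1, 0, 0, 0]
Σy = 3, Σy² = 11, M = 8
μ = 3/8 = 3/8,  σ² = 11/8 − (3/8)² = 79/64
Independent increments: Var[S_7] = 7·σ² = 7·(79/64) = 553/64


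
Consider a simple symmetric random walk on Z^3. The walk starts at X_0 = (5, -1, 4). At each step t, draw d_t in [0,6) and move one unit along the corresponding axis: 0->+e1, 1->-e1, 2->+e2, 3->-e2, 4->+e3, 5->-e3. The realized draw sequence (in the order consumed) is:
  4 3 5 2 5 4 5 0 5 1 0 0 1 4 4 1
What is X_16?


(5, -1, 4)

t=0: X=(5, -1, 4), d=4 → +e3, X_1=(5, -1, 5)
t=1: X=(5, -1, 5), d=3 → -e2, X_2=(5, -2, 5)
t=2: X=(5, -2, 5), d=5 → -e3, X_3=(5, -2, 4)
t=3: X=(5, -2, 4), d=2 → +e2, X_4=(5, -1, 4)
t=4: X=(5, -1, 4), d=5 → -e3, X_5=(5, -1, 3)
t=5: X=(5, -1, 3), d=4 → +e3, X_6=(5, -1, 4)
t=6: X=(5, -1, 4), d=5 → -e3, X_7=(5, -1, 3)
t=7: X=(5, -1, 3), d=0 → +e1, X_8=(6, -1, 3)
t=8: X=(6, -1, 3), d=5 → -e3, X_9=(6, -1, 2)
t=9: X=(6, -1, 2), d=1 → -e1, X_10=(5, -1, 2)
t=10: X=(5, -1, 2), d=0 → +e1, X_11=(6, -1, 2)
t=11: X=(6, -1, 2), d=0 → +e1, X_12=(7, -1, 2)
t=12: X=(7, -1, 2), d=1 → -e1, X_13=(6, -1, 2)
t=13: X=(6, -1, 2), d=4 → +e3, X_14=(6, -1, 3)
t=14: X=(6, -1, 3), d=4 → +e3, X_15=(6, -1, 4)
t=15: X=(6, -1, 4), d=1 → -e1, X_16=(5, -1, 4)


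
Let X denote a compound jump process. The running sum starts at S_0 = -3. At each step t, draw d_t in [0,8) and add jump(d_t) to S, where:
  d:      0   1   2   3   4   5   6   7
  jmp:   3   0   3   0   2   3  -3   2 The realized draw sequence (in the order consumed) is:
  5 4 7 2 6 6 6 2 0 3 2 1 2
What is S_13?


10

t=0: S=-3, d=5, jump=3, S_1=0
t=1: S=0, d=4, jump=2, S_2=2
t=2: S=2, d=7, jump=2, S_3=4
t=3: S=4, d=2, jump=3, S_4=7
t=4: S=7, d=6, jump=-3, S_5=4
t=5: S=4, d=6, jump=-3, S_6=1
t=6: S=1, d=6, jump=-3, S_7=-2
t=7: S=-2, d=2, jump=3, S_8=1
t=8: S=1, d=0, jump=3, S_9=4
t=9: S=4, d=3, jump=0, S_10=4
t=10: S=4, d=2, jump=3, S_11=7
t=11: S=7, d=1, jump=0, S_12=7
t=12: S=7, d=2, jump=3, S_13=10


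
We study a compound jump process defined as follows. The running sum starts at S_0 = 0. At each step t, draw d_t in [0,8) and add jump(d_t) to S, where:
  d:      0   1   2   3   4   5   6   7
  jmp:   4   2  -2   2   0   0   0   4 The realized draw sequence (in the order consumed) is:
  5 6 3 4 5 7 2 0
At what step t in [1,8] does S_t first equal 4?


7

t=0: S=0, d=5, jump=0, S_1=0
t=1: S=0, d=6, jump=0, S_2=0
t=2: S=0, d=3, jump=2, S_3=2
t=3: S=2, d=4, jump=0, S_4=2
t=4: S=2, d=5, jump=0, S_5=2
t=5: S=2, d=7, jump=4, S_6=6
t=6: S=6, d=2, jump=-2, S_7=4
t=7: S=4, d=0, jump=4, S_8=8


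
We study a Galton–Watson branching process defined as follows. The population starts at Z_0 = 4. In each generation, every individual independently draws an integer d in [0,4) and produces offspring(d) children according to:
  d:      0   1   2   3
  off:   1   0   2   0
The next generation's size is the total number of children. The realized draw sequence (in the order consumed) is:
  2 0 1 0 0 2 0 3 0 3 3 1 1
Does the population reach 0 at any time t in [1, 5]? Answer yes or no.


yes

gen 0: Z_0=4, draws=[2, 0, 1, 0], offspring=[2, 1, 0, 1], Z_1=4
gen 1: Z_1=4, draws=[0, 2, 0, 3], offspring=[1, 2, 1, 0], Z_2=4
gen 2: Z_2=4, draws=[0, 3, 3, 1], offspring=[1, 0, 0, 0], Z_3=1
gen 3: Z_3=1, draws=[1], offspring=[0], Z_4=0
gen 4: Z_4=0, draws=[], offspring=[], Z_5=0


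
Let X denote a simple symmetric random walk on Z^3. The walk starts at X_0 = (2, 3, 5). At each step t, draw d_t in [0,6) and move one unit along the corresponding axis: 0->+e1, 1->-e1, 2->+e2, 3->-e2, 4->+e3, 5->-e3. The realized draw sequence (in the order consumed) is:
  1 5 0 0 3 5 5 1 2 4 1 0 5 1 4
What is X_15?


t=0: X=(2, 3, 5), d=1 → -e1, X_1=(1, 3, 5)
t=1: X=(1, 3, 5), d=5 → -e3, X_2=(1, 3, 4)
t=2: X=(1, 3, 4), d=0 → +e1, X_3=(2, 3, 4)
t=3: X=(2, 3, 4), d=0 → +e1, X_4=(3, 3, 4)
t=4: X=(3, 3, 4), d=3 → -e2, X_5=(3, 2, 4)
t=5: X=(3, 2, 4), d=5 → -e3, X_6=(3, 2, 3)
t=6: X=(3, 2, 3), d=5 → -e3, X_7=(3, 2, 2)
t=7: X=(3, 2, 2), d=1 → -e1, X_8=(2, 2, 2)
t=8: X=(2, 2, 2), d=2 → +e2, X_9=(2, 3, 2)
t=9: X=(2, 3, 2), d=4 → +e3, X_10=(2, 3, 3)
t=10: X=(2, 3, 3), d=1 → -e1, X_11=(1, 3, 3)
t=11: X=(1, 3, 3), d=0 → +e1, X_12=(2, 3, 3)
t=12: X=(2, 3, 3), d=5 → -e3, X_13=(2, 3, 2)
t=13: X=(2, 3, 2), d=1 → -e1, X_14=(1, 3, 2)
t=14: X=(1, 3, 2), d=4 → +e3, X_15=(1, 3, 3)

(1, 3, 3)


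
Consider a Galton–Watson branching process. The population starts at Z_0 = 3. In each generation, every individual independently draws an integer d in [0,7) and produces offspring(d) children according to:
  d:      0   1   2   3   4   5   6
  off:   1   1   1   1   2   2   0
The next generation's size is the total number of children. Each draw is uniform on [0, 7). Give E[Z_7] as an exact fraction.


6291456/823543

Outcome values over d=0..6: [1, 1, 1, 1, 2, 2, 0]
Σy = 8, Σy² = 12, M = 7
μ = 8/7 = 8/7,  σ² = 12/7 − (8/7)² = 20/49
E[Z_0] = 3
E[Z_1] = 8/7·E[Z_0] = 24/7
E[Z_2] = 8/7·E[Z_1] = 192/49
E[Z_3] = 8/7·E[Z_2] = 1536/343
E[Z_4] = 8/7·E[Z_3] = 12288/2401
E[Z_5] = 8/7·E[Z_4] = 98304/16807
E[Z_6] = 8/7·E[Z_5] = 786432/117649
E[Z_7] = 8/7·E[Z_6] = 6291456/823543


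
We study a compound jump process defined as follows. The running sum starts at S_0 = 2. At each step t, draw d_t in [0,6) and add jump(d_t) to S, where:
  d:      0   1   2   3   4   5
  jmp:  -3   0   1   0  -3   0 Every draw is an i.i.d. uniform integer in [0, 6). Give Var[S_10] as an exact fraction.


Outcome values over d=0..5: [-3, 0, 1, 0, -3, 0]
Σy = -5, Σy² = 19, M = 6
μ = -5/6 = -5/6,  σ² = 19/6 − (-5/6)² = 89/36
Independent increments: Var[S_10] = 10·σ² = 10·(89/36) = 445/18

445/18


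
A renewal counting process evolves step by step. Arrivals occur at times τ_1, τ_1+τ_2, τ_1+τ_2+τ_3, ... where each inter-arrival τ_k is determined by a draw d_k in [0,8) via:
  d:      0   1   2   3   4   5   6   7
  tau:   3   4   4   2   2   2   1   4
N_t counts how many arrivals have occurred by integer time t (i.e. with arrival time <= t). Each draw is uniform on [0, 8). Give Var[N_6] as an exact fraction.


32391115647/68719476736

Inter-arrival values over d=0..7: [3, 4, 4, 2, 2, 2, 1, 4]
Each d has probability 1/8, so the pmf of τ is: f(1) = 1/8, f(2) = 3/8, f(3) = 1/8, f(4) = 3/8
Let p_n(j) = P(N_n = j), with p_0 = [1]. Condition on τ_1: p_n(0) = P(τ > n), and for j >= 1, p_n(j) = Σ_{k<=n} f(k)·p_{n−k}(j−1)
p_1 = [7/8, 1/8]  (j = 0..1)
p_2 = [1/2, 31/64, 1/64]  (j = 0..2)
p_3 = [3/8, 33/64, 55/512, 1/512]  (j = 0..3)
p_4 = [0, 23/32, 67/256, 79/4096, 1/4096]  (j = 0..4)
p_5 = [0, 17/32, 25/64, 307/4096, 103/32768, 1/32768]  (j = 0..5)
p_6 = [0, 15/64, 149/256, 681/4096, 69/4096, 127/262144, 1/262144]  (j = 0..6)
E[N_6] = Σ j·p_6(j) = 515649/262144;  E[N_6²] = Σ j²·p_6(j) = 1137867/262144
Var[N_6] = 1137867/262144 − (515649/262144)² = 32391115647/68719476736


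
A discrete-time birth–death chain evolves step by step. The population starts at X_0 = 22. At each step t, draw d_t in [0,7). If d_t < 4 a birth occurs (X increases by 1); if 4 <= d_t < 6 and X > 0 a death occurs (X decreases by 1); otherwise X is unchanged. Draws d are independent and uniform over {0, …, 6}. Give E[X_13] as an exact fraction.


X can drop by at most 1 per step and X_0 = 22 > T = 13, so X_t >= 22 − t >= 9 > 0 for every t <= 13: the floor at 0 (the 'and X > 0' condition) never binds. Hence X_13 = X_0 + Σ_{t<13} Y_t with i.i.d. increments Y_t = y(d_t) ∈ {+1, −1, 0}.
Outcome values over d=0..6: [1, 1, 1, 1, -1, -1, 0]
Σy = 2, Σy² = 6, M = 7
μ = 2/7 = 2/7,  σ² = 6/7 − (2/7)² = 38/49
E[X_13] = 22 + 13·(2/7) = 180/7

180/7


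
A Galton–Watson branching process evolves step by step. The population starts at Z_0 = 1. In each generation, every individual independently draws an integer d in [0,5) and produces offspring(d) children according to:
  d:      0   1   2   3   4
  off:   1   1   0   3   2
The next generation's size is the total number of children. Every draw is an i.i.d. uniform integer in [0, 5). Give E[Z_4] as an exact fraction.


Outcome values over d=0..4: [1, 1, 0, 3, 2]
Σy = 7, Σy² = 15, M = 5
μ = 7/5 = 7/5,  σ² = 15/5 − (7/5)² = 26/25
E[Z_0] = 1
E[Z_1] = 7/5·E[Z_0] = 7/5
E[Z_2] = 7/5·E[Z_1] = 49/25
E[Z_3] = 7/5·E[Z_2] = 343/125
E[Z_4] = 7/5·E[Z_3] = 2401/625

2401/625


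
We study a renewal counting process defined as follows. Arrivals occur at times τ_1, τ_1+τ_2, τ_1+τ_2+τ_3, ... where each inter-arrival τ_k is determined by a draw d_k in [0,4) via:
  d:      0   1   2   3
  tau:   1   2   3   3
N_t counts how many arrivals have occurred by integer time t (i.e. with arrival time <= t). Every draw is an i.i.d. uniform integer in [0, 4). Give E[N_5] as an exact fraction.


2021/1024

Inter-arrival values over d=0..3: [1, 2, 3, 3]
Each d has probability 1/4, so the pmf of τ is: f(1) = 1/4, f(2) = 1/4, f(3) = 1/2
Renewal equation for m(n) = E[N_n]: condition on τ_1 = k (if k <= n, one arrival plus a fresh copy on the remaining n−k steps): m(n) = F(n) + Σ_{k<=n} f(k)·m(n−k), where F(n) = P(τ <= n) and m(0) = 0
m(1) = F(1) = 1/4
m(2) = F(2) + f(1)·m(1) = 1/2 + 1/4·1/4 = 9/16
m(3) = F(3) + f(1)·m(2) + f(2)·m(1) = 1 + 1/4·9/16 + 1/4·1/4 = 77/64
m(4) = F(4) + f(1)·m(3) + f(2)·m(2) + f(3)·m(1) = 1 + 1/4·77/64 + 1/4·9/16 + 1/2·1/4 = 401/256
m(5) = F(5) + f(1)·m(4) + f(2)·m(3) + f(3)·m(2) = 1 + 1/4·401/256 + 1/4·77/64 + 1/2·9/16 = 2021/1024
E[N_5] = m(5) = 2021/1024


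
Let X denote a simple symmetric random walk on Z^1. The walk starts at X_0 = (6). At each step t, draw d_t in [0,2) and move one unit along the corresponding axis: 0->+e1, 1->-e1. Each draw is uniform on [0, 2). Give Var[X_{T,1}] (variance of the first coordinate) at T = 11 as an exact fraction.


Outcome values over d=0..1: [1, -1]
Σy = 0, Σy² = 2, M = 2
μ = 0/2 = 0,  σ² = 2/2 − (0)² = 1
Independent increments: Var[X_11] = 11·σ² = 11·(1) = 11

11


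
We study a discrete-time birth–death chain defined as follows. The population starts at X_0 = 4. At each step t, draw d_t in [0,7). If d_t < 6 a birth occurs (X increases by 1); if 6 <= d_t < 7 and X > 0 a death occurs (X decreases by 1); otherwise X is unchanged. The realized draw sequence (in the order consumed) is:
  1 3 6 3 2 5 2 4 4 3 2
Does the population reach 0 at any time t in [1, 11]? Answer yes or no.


no

t=0: X=4, d=1 → birth, X_1=5
t=1: X=5, d=3 → birth, X_2=6
t=2: X=6, d=6 → death, X_3=5
t=3: X=5, d=3 → birth, X_4=6
t=4: X=6, d=2 → birth, X_5=7
t=5: X=7, d=5 → birth, X_6=8
t=6: X=8, d=2 → birth, X_7=9
t=7: X=9, d=4 → birth, X_8=10
t=8: X=10, d=4 → birth, X_9=11
t=9: X=11, d=3 → birth, X_10=12
t=10: X=12, d=2 → birth, X_11=13


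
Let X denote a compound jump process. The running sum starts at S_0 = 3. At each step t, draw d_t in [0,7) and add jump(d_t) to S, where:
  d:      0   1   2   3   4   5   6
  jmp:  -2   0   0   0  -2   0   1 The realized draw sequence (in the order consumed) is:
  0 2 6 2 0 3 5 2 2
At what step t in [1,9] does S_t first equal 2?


3

t=0: S=3, d=0, jump=-2, S_1=1
t=1: S=1, d=2, jump=0, S_2=1
t=2: S=1, d=6, jump=1, S_3=2
t=3: S=2, d=2, jump=0, S_4=2
t=4: S=2, d=0, jump=-2, S_5=0
t=5: S=0, d=3, jump=0, S_6=0
t=6: S=0, d=5, jump=0, S_7=0
t=7: S=0, d=2, jump=0, S_8=0
t=8: S=0, d=2, jump=0, S_9=0


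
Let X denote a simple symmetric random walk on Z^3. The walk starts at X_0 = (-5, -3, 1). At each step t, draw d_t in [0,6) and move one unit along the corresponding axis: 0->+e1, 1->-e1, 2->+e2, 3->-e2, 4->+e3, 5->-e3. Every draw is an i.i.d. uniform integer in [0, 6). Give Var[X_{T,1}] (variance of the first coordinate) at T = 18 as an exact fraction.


Outcome values over d=0..5: [1, -1, 0, 0, 0, 0]
Σy = 0, Σy² = 2, M = 6
μ = 0/6 = 0,  σ² = 2/6 − (0)² = 1/3
Independent increments: Var[X_18] = 18·σ² = 18·(1/3) = 6

6


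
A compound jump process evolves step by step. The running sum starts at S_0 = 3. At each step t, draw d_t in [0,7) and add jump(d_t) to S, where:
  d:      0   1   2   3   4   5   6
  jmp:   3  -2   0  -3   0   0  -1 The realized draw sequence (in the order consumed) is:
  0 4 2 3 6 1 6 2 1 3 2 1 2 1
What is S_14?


-10

t=0: S=3, d=0, jump=3, S_1=6
t=1: S=6, d=4, jump=0, S_2=6
t=2: S=6, d=2, jump=0, S_3=6
t=3: S=6, d=3, jump=-3, S_4=3
t=4: S=3, d=6, jump=-1, S_5=2
t=5: S=2, d=1, jump=-2, S_6=0
t=6: S=0, d=6, jump=-1, S_7=-1
t=7: S=-1, d=2, jump=0, S_8=-1
t=8: S=-1, d=1, jump=-2, S_9=-3
t=9: S=-3, d=3, jump=-3, S_10=-6
t=10: S=-6, d=2, jump=0, S_11=-6
t=11: S=-6, d=1, jump=-2, S_12=-8
t=12: S=-8, d=2, jump=0, S_13=-8
t=13: S=-8, d=1, jump=-2, S_14=-10


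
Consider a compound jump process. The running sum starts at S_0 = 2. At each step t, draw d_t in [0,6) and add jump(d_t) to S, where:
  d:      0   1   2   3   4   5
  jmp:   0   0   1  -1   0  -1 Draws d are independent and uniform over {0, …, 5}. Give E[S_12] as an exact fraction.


Outcome values over d=0..5: [0, 0, 1, -1, 0, -1]
Σy = -1, Σy² = 3, M = 6
μ = -1/6 = -1/6,  σ² = 3/6 − (-1/6)² = 17/36
E[S_12] = 2 + 12·(-1/6) = 0

0


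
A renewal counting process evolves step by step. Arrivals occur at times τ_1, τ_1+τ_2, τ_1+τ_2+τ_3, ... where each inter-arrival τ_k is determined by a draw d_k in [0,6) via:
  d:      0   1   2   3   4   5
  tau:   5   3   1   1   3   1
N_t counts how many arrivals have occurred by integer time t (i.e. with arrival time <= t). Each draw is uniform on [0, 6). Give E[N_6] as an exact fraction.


Inter-arrival values over d=0..5: [5, 3, 1, 1, 3, 1]
Each d has probability 1/6, so the pmf of τ is: f(1) = 1/2, f(3) = 1/3, f(5) = 1/6
Renewal equation for m(n) = E[N_n]: condition on τ_1 = k (if k <= n, one arrival plus a fresh copy on the remaining n−k steps): m(n) = F(n) + Σ_{k<=n} f(k)·m(n−k), where F(n) = P(τ <= n) and m(0) = 0
m(1) = F(1) = 1/2
m(2) = F(2) + f(1)·m(1) = 1/2 + 1/2·1/2 = 3/4
m(3) = F(3) + f(1)·m(2) = 5/6 + 1/2·3/4 = 29/24
m(4) = F(4) + f(1)·m(3) + f(3)·m(1) = 5/6 + 1/2·29/24 + 1/3·1/2 = 77/48
m(5) = F(5) + f(1)·m(4) + f(3)·m(2) = 1 + 1/2·77/48 + 1/3·3/4 = 197/96
m(6) = F(6) + f(1)·m(5) + f(3)·m(3) + f(5)·m(1) = 1 + 1/2·197/96 + 1/3·29/24 + 1/6·1/2 = 1447/576
E[N_6] = m(6) = 1447/576

1447/576


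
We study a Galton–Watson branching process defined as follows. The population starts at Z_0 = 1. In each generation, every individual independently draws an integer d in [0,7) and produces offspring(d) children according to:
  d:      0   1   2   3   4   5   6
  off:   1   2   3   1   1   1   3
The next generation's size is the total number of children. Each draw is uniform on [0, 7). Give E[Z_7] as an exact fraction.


Outcome values over d=0..6: [1, 2, 3, 1, 1, 1, 3]
Σy = 12, Σy² = 26, M = 7
μ = 12/7 = 12/7,  σ² = 26/7 − (12/7)² = 38/49
E[Z_0] = 1
E[Z_1] = 12/7·E[Z_0] = 12/7
E[Z_2] = 12/7·E[Z_1] = 144/49
E[Z_3] = 12/7·E[Z_2] = 1728/343
E[Z_4] = 12/7·E[Z_3] = 20736/2401
E[Z_5] = 12/7·E[Z_4] = 248832/16807
E[Z_6] = 12/7·E[Z_5] = 2985984/117649
E[Z_7] = 12/7·E[Z_6] = 35831808/823543

35831808/823543


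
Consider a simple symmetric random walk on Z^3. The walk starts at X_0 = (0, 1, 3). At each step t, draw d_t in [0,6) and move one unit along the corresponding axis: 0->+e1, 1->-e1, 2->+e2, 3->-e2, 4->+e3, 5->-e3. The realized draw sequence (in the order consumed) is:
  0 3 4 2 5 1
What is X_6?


(0, 1, 3)

t=0: X=(0, 1, 3), d=0 → +e1, X_1=(1, 1, 3)
t=1: X=(1, 1, 3), d=3 → -e2, X_2=(1, 0, 3)
t=2: X=(1, 0, 3), d=4 → +e3, X_3=(1, 0, 4)
t=3: X=(1, 0, 4), d=2 → +e2, X_4=(1, 1, 4)
t=4: X=(1, 1, 4), d=5 → -e3, X_5=(1, 1, 3)
t=5: X=(1, 1, 3), d=1 → -e1, X_6=(0, 1, 3)


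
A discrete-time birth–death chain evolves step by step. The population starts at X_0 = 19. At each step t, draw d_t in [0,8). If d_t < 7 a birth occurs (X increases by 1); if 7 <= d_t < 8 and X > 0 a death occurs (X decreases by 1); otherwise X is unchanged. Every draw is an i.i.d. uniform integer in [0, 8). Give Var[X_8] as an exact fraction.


X can drop by at most 1 per step and X_0 = 19 > T = 8, so X_t >= 19 − t >= 11 > 0 for every t <= 8: the floor at 0 (the 'and X > 0' condition) never binds. Hence X_8 = X_0 + Σ_{t<8} Y_t with i.i.d. increments Y_t = y(d_t) ∈ {+1, −1, 0}.
Outcome values over d=0..7: [1, 1, 1, 1, 1, 1, 1, -1]
Σy = 6, Σy² = 8, M = 8
μ = 6/8 = 3/4,  σ² = 8/8 − (3/4)² = 7/16
Independent increments: Var[X_8] = 8·σ² = 8·(7/16) = 7/2

7/2


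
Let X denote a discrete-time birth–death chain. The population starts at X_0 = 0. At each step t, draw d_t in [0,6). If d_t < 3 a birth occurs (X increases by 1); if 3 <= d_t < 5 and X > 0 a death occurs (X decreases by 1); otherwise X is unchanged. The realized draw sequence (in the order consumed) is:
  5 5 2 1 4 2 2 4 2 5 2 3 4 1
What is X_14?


t=0: X=0, d=5 → hold, X_1=0
t=1: X=0, d=5 → hold, X_2=0
t=2: X=0, d=2 → birth, X_3=1
t=3: X=1, d=1 → birth, X_4=2
t=4: X=2, d=4 → death, X_5=1
t=5: X=1, d=2 → birth, X_6=2
t=6: X=2, d=2 → birth, X_7=3
t=7: X=3, d=4 → death, X_8=2
t=8: X=2, d=2 → birth, X_9=3
t=9: X=3, d=5 → hold, X_10=3
t=10: X=3, d=2 → birth, X_11=4
t=11: X=4, d=3 → death, X_12=3
t=12: X=3, d=4 → death, X_13=2
t=13: X=2, d=1 → birth, X_14=3

3


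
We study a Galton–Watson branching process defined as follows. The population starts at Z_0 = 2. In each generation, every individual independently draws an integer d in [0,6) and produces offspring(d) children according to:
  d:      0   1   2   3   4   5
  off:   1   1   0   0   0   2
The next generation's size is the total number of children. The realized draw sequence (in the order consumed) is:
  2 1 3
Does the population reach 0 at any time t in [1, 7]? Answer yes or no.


gen 0: Z_0=2, draws=[2, 1], offspring=[0, 1], Z_1=1
gen 1: Z_1=1, draws=[3], offspring=[0], Z_2=0
gen 2: Z_2=0, draws=[], offspring=[], Z_3=0
gen 3: Z_3=0, draws=[], offspring=[], Z_4=0
gen 4: Z_4=0, draws=[], offspring=[], Z_5=0
gen 5: Z_5=0, draws=[], offspring=[], Z_6=0
gen 6: Z_6=0, draws=[], offspring=[], Z_7=0

yes


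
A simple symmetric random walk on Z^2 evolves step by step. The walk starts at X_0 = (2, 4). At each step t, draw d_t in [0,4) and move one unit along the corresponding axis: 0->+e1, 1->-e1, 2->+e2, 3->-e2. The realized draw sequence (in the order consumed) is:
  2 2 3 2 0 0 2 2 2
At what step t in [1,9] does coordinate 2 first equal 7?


7

t=0: X=(2, 4), d=2 → +e2, X_1=(2, 5)
t=1: X=(2, 5), d=2 → +e2, X_2=(2, 6)
t=2: X=(2, 6), d=3 → -e2, X_3=(2, 5)
t=3: X=(2, 5), d=2 → +e2, X_4=(2, 6)
t=4: X=(2, 6), d=0 → +e1, X_5=(3, 6)
t=5: X=(3, 6), d=0 → +e1, X_6=(4, 6)
t=6: X=(4, 6), d=2 → +e2, X_7=(4, 7)
t=7: X=(4, 7), d=2 → +e2, X_8=(4, 8)
t=8: X=(4, 8), d=2 → +e2, X_9=(4, 9)


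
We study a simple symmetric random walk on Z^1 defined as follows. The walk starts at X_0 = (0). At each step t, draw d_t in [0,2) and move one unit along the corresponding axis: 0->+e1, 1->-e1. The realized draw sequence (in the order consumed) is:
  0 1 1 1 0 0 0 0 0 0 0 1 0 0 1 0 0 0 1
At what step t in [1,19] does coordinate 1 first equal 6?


14

t=0: X=(0), d=0 → +e1, X_1=(1)
t=1: X=(1), d=1 → -e1, X_2=(0)
t=2: X=(0), d=1 → -e1, X_3=(-1)
t=3: X=(-1), d=1 → -e1, X_4=(-2)
t=4: X=(-2), d=0 → +e1, X_5=(-1)
t=5: X=(-1), d=0 → +e1, X_6=(0)
t=6: X=(0), d=0 → +e1, X_7=(1)
t=7: X=(1), d=0 → +e1, X_8=(2)
t=8: X=(2), d=0 → +e1, X_9=(3)
t=9: X=(3), d=0 → +e1, X_10=(4)
t=10: X=(4), d=0 → +e1, X_11=(5)
t=11: X=(5), d=1 → -e1, X_12=(4)
t=12: X=(4), d=0 → +e1, X_13=(5)
t=13: X=(5), d=0 → +e1, X_14=(6)
t=14: X=(6), d=1 → -e1, X_15=(5)
t=15: X=(5), d=0 → +e1, X_16=(6)
t=16: X=(6), d=0 → +e1, X_17=(7)
t=17: X=(7), d=0 → +e1, X_18=(8)
t=18: X=(8), d=1 → -e1, X_19=(7)


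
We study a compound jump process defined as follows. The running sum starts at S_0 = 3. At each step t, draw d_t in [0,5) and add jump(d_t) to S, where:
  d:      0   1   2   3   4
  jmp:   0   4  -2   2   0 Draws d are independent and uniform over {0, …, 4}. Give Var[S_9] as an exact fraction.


936/25

Outcome values over d=0..4: [0, 4, -2, 2, 0]
Σy = 4, Σy² = 24, M = 5
μ = 4/5 = 4/5,  σ² = 24/5 − (4/5)² = 104/25
Independent increments: Var[S_9] = 9·σ² = 9·(104/25) = 936/25


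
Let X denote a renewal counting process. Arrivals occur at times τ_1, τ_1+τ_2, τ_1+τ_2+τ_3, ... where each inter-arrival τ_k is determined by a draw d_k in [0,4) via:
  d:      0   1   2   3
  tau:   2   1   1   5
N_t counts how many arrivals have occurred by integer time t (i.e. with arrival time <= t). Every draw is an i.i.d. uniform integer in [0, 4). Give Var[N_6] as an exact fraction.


6959/4096

Inter-arrival values over d=0..3: [2, 1, 1, 5]
Each d has probability 1/4, so the pmf of τ is: f(1) = 1/2, f(2) = 1/4, f(5) = 1/4
Let p_n(j) = P(N_n = j), with p_0 = [1]. Condition on τ_1: p_n(0) = P(τ > n), and for j >= 1, p_n(j) = Σ_{k<=n} f(k)·p_{n−k}(j−1)
p_1 = [1/2, 1/2]  (j = 0..1)
p_2 = [1/4, 1/2, 1/4]  (j = 0..2)
p_3 = [1/4, 1/4, 3/8, 1/8]  (j = 0..3)
p_4 = [1/4, 3/16, 1/4, 1/4, 1/16]  (j = 0..4)
p_5 = [0, 7/16, 5/32, 7/32, 5/32, 1/32]  (j = 0..5)
p_6 = [0, 3/16, 25/64, 9/64, 11/64, 3/32, 1/64]  (j = 0..6)
E[N_6] = Σ j·p_6(j) = 169/64;  E[N_6²] = Σ j²·p_6(j) = 555/64
Var[N_6] = 555/64 − (169/64)² = 6959/4096


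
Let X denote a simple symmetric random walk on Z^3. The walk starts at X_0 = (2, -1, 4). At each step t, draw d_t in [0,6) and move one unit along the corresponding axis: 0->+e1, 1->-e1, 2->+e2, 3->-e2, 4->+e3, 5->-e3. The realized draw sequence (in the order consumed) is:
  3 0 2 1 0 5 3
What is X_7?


t=0: X=(2, -1, 4), d=3 → -e2, X_1=(2, -2, 4)
t=1: X=(2, -2, 4), d=0 → +e1, X_2=(3, -2, 4)
t=2: X=(3, -2, 4), d=2 → +e2, X_3=(3, -1, 4)
t=3: X=(3, -1, 4), d=1 → -e1, X_4=(2, -1, 4)
t=4: X=(2, -1, 4), d=0 → +e1, X_5=(3, -1, 4)
t=5: X=(3, -1, 4), d=5 → -e3, X_6=(3, -1, 3)
t=6: X=(3, -1, 3), d=3 → -e2, X_7=(3, -2, 3)

(3, -2, 3)


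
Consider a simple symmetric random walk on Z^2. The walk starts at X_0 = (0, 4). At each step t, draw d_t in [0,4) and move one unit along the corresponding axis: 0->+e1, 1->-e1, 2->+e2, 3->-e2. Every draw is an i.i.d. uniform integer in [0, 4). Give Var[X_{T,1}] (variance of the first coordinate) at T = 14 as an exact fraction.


7

Outcome values over d=0..3: [1, -1, 0, 0]
Σy = 0, Σy² = 2, M = 4
μ = 0/4 = 0,  σ² = 2/4 − (0)² = 1/2
Independent increments: Var[X_14] = 14·σ² = 14·(1/2) = 7


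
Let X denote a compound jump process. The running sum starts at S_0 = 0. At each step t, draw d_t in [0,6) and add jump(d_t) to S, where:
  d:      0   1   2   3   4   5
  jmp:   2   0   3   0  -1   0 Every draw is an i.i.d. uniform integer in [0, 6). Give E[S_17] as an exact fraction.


34/3

Outcome values over d=0..5: [2, 0, 3, 0, -1, 0]
Σy = 4, Σy² = 14, M = 6
μ = 4/6 = 2/3,  σ² = 14/6 − (2/3)² = 17/9
E[S_17] = 0 + 17·(2/3) = 34/3


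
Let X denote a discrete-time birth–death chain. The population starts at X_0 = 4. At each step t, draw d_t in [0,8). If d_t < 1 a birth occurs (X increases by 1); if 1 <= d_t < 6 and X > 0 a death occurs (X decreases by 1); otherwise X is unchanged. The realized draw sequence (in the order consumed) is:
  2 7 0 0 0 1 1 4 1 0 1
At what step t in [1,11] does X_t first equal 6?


5

t=0: X=4, d=2 → death, X_1=3
t=1: X=3, d=7 → hold, X_2=3
t=2: X=3, d=0 → birth, X_3=4
t=3: X=4, d=0 → birth, X_4=5
t=4: X=5, d=0 → birth, X_5=6
t=5: X=6, d=1 → death, X_6=5
t=6: X=5, d=1 → death, X_7=4
t=7: X=4, d=4 → death, X_8=3
t=8: X=3, d=1 → death, X_9=2
t=9: X=2, d=0 → birth, X_10=3
t=10: X=3, d=1 → death, X_11=2


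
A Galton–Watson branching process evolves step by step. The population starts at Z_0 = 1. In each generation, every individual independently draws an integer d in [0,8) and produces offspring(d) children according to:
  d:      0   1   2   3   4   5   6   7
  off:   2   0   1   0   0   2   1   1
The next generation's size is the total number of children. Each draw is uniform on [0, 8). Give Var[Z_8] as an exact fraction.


353698694167455/281474976710656

Outcome values over d=0..7: [2, 0, 1, 0, 0, 2, 1, 1]
Σy = 7, Σy² = 11, M = 8
μ = 7/8 = 7/8,  σ² = 11/8 − (7/8)² = 39/64
V_0 = 0, E_0 = 1
V_1 = 39/64·E_0 + (7/8)²·V_0 = 39/64;  E_1 = 7/8
V_2 = 39/64·E_1 + (7/8)²·V_1 = 4095/4096;  E_2 = 49/64
V_3 = 39/64·E_2 + (7/8)²·V_2 = 322959/262144;  E_3 = 343/512
V_4 = 39/64·E_3 + (7/8)²·V_3 = 22674015/16777216;  E_4 = 2401/4096
V_5 = 39/64·E_4 + (7/8)²·V_4 = 1494572079/1073741824;  E_5 = 16807/32768
V_6 = 39/64·E_5 + (7/8)²·V_5 = 94712571135/68719476736;  E_6 = 117649/262144
V_7 = 39/64·E_6 + (7/8)²·V_6 = 5843714184399/4398046511104;  E_7 = 823543/2097152
V_8 = 39/64·E_7 + (7/8)²·V_7 = 353698694167455/281474976710656;  E_8 = 5764801/16777216


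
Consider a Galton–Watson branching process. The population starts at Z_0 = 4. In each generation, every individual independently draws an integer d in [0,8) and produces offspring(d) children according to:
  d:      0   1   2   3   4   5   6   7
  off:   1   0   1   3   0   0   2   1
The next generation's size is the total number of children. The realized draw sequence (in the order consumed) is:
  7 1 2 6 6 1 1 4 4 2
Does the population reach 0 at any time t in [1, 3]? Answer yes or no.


gen 0: Z_0=4, draws=[7, 1, 2, 6], offspring=[1, 0, 1, 2], Z_1=4
gen 1: Z_1=4, draws=[6, 1, 1, 4], offspring=[2, 0, 0, 0], Z_2=2
gen 2: Z_2=2, draws=[4, 2], offspring=[0, 1], Z_3=1

no


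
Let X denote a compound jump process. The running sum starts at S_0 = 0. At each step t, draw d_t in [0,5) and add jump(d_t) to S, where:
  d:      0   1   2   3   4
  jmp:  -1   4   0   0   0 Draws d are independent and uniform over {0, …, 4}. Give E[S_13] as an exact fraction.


39/5

Outcome values over d=0..4: [-1, 4, 0, 0, 0]
Σy = 3, Σy² = 17, M = 5
μ = 3/5 = 3/5,  σ² = 17/5 − (3/5)² = 76/25
E[S_13] = 0 + 13·(3/5) = 39/5


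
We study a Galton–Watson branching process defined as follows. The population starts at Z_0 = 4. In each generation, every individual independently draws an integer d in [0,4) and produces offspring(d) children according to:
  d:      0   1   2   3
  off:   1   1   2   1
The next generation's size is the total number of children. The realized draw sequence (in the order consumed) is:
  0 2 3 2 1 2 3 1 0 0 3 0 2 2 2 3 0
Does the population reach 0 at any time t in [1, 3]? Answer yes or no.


gen 0: Z_0=4, draws=[0, 2, 3, 2], offspring=[1, 2, 1, 2], Z_1=6
gen 1: Z_1=6, draws=[1, 2, 3, 1, 0, 0], offspring=[1, 2, 1, 1, 1, 1], Z_2=7
gen 2: Z_2=7, draws=[3, 0, 2, 2, 2, 3, 0], offspring=[1, 1, 2, 2, 2, 1, 1], Z_3=10

no


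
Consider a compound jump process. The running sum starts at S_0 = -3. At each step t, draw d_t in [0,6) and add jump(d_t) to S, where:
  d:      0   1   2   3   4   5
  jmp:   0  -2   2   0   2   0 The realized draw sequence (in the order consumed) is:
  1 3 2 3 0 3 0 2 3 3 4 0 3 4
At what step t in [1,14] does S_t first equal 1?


t=0: S=-3, d=1, jump=-2, S_1=-5
t=1: S=-5, d=3, jump=0, S_2=-5
t=2: S=-5, d=2, jump=2, S_3=-3
t=3: S=-3, d=3, jump=0, S_4=-3
t=4: S=-3, d=0, jump=0, S_5=-3
t=5: S=-3, d=3, jump=0, S_6=-3
t=6: S=-3, d=0, jump=0, S_7=-3
t=7: S=-3, d=2, jump=2, S_8=-1
t=8: S=-1, d=3, jump=0, S_9=-1
t=9: S=-1, d=3, jump=0, S_10=-1
t=10: S=-1, d=4, jump=2, S_11=1
t=11: S=1, d=0, jump=0, S_12=1
t=12: S=1, d=3, jump=0, S_13=1
t=13: S=1, d=4, jump=2, S_14=3

11


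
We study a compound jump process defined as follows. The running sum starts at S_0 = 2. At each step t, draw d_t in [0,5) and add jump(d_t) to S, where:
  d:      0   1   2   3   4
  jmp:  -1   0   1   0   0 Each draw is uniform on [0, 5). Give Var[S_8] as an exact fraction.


16/5

Outcome values over d=0..4: [-1, 0, 1, 0, 0]
Σy = 0, Σy² = 2, M = 5
μ = 0/5 = 0,  σ² = 2/5 − (0)² = 2/5
Independent increments: Var[S_8] = 8·σ² = 8·(2/5) = 16/5


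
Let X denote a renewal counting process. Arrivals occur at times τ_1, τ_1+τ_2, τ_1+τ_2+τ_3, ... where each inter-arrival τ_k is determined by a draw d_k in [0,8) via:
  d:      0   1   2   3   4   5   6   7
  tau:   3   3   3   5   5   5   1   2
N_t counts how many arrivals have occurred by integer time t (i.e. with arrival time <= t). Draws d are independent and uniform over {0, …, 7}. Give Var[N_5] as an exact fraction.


290189679/1073741824

Inter-arrival values over d=0..7: [3, 3, 3, 5, 5, 5, 1, 2]
Each d has probability 1/8, so the pmf of τ is: f(1) = 1/8, f(2) = 1/8, f(3) = 3/8, f(5) = 3/8
Let p_n(j) = P(N_n = j), with p_0 = [1]. Condition on τ_1: p_n(0) = P(τ > n), and for j >= 1, p_n(j) = Σ_{k<=n} f(k)·p_{n−k}(j−1)
p_1 = [7/8, 1/8]  (j = 0..1)
p_2 = [3/4, 15/64, 1/64]  (j = 0..2)
p_3 = [3/8, 37/64, 23/512, 1/512]  (j = 0..3)
p_4 = [3/8, 15/32, 19/128, 31/4096, 1/4096]  (j = 0..4)
p_5 = [0, 3/4, 7/32, 123/4096, 39/32768, 1/32768]  (j = 0..5)
E[N_5] = Σ j·p_5(j) = 42025/32768;  E[N_5²] = Σ j²·p_5(j) = 62753/32768
Var[N_5] = 62753/32768 − (42025/32768)² = 290189679/1073741824


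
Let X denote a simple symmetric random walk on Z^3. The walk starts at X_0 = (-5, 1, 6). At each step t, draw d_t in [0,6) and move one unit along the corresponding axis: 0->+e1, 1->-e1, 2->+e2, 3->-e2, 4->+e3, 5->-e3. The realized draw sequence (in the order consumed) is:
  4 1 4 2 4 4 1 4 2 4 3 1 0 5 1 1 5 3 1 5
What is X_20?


t=0: X=(-5, 1, 6), d=4 → +e3, X_1=(-5, 1, 7)
t=1: X=(-5, 1, 7), d=1 → -e1, X_2=(-6, 1, 7)
t=2: X=(-6, 1, 7), d=4 → +e3, X_3=(-6, 1, 8)
t=3: X=(-6, 1, 8), d=2 → +e2, X_4=(-6, 2, 8)
t=4: X=(-6, 2, 8), d=4 → +e3, X_5=(-6, 2, 9)
t=5: X=(-6, 2, 9), d=4 → +e3, X_6=(-6, 2, 10)
t=6: X=(-6, 2, 10), d=1 → -e1, X_7=(-7, 2, 10)
t=7: X=(-7, 2, 10), d=4 → +e3, X_8=(-7, 2, 11)
t=8: X=(-7, 2, 11), d=2 → +e2, X_9=(-7, 3, 11)
t=9: X=(-7, 3, 11), d=4 → +e3, X_10=(-7, 3, 12)
t=10: X=(-7, 3, 12), d=3 → -e2, X_11=(-7, 2, 12)
t=11: X=(-7, 2, 12), d=1 → -e1, X_12=(-8, 2, 12)
t=12: X=(-8, 2, 12), d=0 → +e1, X_13=(-7, 2, 12)
t=13: X=(-7, 2, 12), d=5 → -e3, X_14=(-7, 2, 11)
t=14: X=(-7, 2, 11), d=1 → -e1, X_15=(-8, 2, 11)
t=15: X=(-8, 2, 11), d=1 → -e1, X_16=(-9, 2, 11)
t=16: X=(-9, 2, 11), d=5 → -e3, X_17=(-9, 2, 10)
t=17: X=(-9, 2, 10), d=3 → -e2, X_18=(-9, 1, 10)
t=18: X=(-9, 1, 10), d=1 → -e1, X_19=(-10, 1, 10)
t=19: X=(-10, 1, 10), d=5 → -e3, X_20=(-10, 1, 9)

(-10, 1, 9)
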